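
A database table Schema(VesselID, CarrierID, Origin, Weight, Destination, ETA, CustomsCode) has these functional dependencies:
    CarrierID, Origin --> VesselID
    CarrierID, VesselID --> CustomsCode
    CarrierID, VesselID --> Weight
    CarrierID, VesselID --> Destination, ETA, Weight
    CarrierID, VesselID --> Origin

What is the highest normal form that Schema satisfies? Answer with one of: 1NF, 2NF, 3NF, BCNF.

Candidate keys: {CarrierID, Origin}, {CarrierID, VesselID}. Prime attributes: {CarrierID, Origin, VesselID}.
The left-hand side of every FD is a superkey, so BCNF is satisfied.

BCNF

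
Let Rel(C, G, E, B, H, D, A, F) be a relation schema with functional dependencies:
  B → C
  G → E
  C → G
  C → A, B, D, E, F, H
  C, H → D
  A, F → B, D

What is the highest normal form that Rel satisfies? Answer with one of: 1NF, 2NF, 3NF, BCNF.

Candidate keys: {A, F}, {B}, {C}. Prime attributes: {A, B, C, F}.
G → E: {G}⁺ = {E, G}, which is not all of the attributes, so the left side is not a superkey — BCNF is violated.
G → E determines the non-prime attribute {E} from a non-superkey — 3NF is violated.
Checking every proper subset of each key, none determines a non-prime attribute — 2NF is satisfied.

2NF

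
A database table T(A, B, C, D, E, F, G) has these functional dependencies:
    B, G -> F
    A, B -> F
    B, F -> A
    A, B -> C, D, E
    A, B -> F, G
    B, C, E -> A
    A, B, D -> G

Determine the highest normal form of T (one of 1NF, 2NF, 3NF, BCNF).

BCNF

Candidate keys: {A, B}, {B, C, E}, {B, F}, {B, G}. Prime attributes: {A, B, C, E, F, G}.
Each dependency's left side is a superkey — BCNF holds.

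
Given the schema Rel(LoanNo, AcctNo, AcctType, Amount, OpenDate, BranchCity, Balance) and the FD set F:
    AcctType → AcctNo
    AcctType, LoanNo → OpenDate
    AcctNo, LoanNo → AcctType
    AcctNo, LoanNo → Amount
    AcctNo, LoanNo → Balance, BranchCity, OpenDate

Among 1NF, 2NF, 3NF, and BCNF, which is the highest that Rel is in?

3NF

Candidate keys: {AcctNo, LoanNo}, {AcctType, LoanNo}. Prime attributes: {AcctNo, AcctType, LoanNo}.
For AcctType → AcctNo we have {AcctType}⁺ = {AcctNo, AcctType}; {AcctType} is not a superkey, so BCNF fails.
Its right-hand attributes {AcctNo} are all prime, as are those of every other non-superkey FD — the relation is in 3NF.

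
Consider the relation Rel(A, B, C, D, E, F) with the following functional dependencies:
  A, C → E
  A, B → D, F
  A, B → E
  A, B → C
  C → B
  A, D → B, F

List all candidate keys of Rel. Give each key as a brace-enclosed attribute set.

Attributes never on any right-hand side: {A} — every candidate key must contain it.
{A, B}⁺ = {A, B, C, D, E, F}, which is every attribute, so {A, B} is a candidate key.
{A, C}⁺ = {A, B, C, D, E, F}, which is every attribute, so {A, C} is a candidate key.
{A, D}⁺ = {A, B, C, D, E, F}, which is every attribute, so {A, D} is a candidate key.
No proper subset of any of these is a key, and no other minimal superkey exists.

{A, B}, {A, C}, {A, D}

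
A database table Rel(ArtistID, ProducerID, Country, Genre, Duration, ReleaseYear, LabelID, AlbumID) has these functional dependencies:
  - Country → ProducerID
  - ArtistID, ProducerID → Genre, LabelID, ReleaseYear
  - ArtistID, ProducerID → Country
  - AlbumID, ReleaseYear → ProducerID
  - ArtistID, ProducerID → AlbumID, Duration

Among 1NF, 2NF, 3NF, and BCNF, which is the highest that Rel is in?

3NF

Candidate keys: {AlbumID, ArtistID, ReleaseYear}, {ArtistID, Country}, {ArtistID, ProducerID}. Prime attributes: {AlbumID, ArtistID, Country, ProducerID, ReleaseYear}.
For Country → ProducerID we have {Country}⁺ = {Country, ProducerID}; {Country} is not a superkey, so BCNF fails.
But every attribute on its right side ({ProducerID}) is prime, and the same holds for every other non-superkey FD, so 3NF still holds.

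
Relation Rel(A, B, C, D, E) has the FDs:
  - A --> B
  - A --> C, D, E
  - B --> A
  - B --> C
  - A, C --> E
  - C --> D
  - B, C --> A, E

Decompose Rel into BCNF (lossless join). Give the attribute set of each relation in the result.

{A, B, C, E}; {C, D}

Candidate keys of the original relation: {A}, {B}.
Within {A, B, C, D, E}: {C}⁺ ∩ {A, B, C, D, E} = {C, D}, not the whole set, so C --> D violates BCNF; decompose into {C, D} and {A, B, C, E}.
{C, D} is in BCNF.
{A, B, C, E} is in BCNF.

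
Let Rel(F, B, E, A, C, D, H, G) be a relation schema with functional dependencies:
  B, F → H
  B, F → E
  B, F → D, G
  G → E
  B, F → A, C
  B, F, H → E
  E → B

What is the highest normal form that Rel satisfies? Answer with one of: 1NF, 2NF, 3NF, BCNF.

Candidate keys: {B, F}, {E, F}, {F, G}. Prime attributes: {B, E, F, G}.
G → E breaks BCNF: {G}⁺ = {B, E, G}, so {G} is not a superkey.
Since {E} ⊆ prime attributes and every other non-superkey FD also has a prime right side, the schema is in 3NF.

3NF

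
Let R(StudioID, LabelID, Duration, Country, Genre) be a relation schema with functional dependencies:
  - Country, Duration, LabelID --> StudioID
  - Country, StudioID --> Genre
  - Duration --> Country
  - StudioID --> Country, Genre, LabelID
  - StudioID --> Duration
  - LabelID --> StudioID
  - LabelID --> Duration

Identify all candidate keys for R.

{LabelID}, {StudioID}

{LabelID}⁺ = {Country, Duration, Genre, LabelID, StudioID} — all of the relation — so {LabelID} is a candidate key.
{StudioID}⁺ = {Country, Duration, Genre, LabelID, StudioID} — all of the relation — so {StudioID} is a candidate key.
No proper subset of any of these is a key, and no other minimal superkey exists.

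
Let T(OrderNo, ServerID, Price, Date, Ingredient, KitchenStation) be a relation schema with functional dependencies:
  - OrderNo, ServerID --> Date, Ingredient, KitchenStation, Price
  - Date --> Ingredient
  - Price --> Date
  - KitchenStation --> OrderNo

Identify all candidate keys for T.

{KitchenStation, ServerID}, {OrderNo, ServerID}

Attributes never on any right-hand side: {ServerID} — every candidate key must contain it.
{KitchenStation, ServerID}⁺ = {Date, Ingredient, KitchenStation, OrderNo, Price, ServerID} — all of the relation — so {KitchenStation, ServerID} is a candidate key.
{OrderNo, ServerID}⁺ = {Date, Ingredient, KitchenStation, OrderNo, Price, ServerID} — all of the relation — so {OrderNo, ServerID} is a candidate key.
No proper subset of any of these is a key, and no other minimal superkey exists.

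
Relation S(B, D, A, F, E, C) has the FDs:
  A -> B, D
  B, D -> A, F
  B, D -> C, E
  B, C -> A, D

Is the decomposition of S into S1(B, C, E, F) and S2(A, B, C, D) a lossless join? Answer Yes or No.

Yes

The shared attributes are {B, C} and {B, C}⁺ = {A, B, C, D, E, F}.
S1 is contained in that closure, so S1 ∩ S2 -> S1 holds and the join is lossless.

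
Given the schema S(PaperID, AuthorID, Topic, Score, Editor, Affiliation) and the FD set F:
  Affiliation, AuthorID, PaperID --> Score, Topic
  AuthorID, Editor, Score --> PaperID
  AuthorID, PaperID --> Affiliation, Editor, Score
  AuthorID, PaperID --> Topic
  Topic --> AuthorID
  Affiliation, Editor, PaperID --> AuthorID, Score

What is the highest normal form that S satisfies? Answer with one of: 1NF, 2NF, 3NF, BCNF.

3NF

Candidate keys: {Affiliation, Editor, PaperID}, {AuthorID, Editor, Score}, {AuthorID, PaperID}, {Editor, Score, Topic}, {PaperID, Topic}. Prime attributes: {Affiliation, AuthorID, Editor, PaperID, Score, Topic}.
Topic --> AuthorID breaks BCNF: {Topic}⁺ = {AuthorID, Topic}, so {Topic} is not a superkey.
Since {AuthorID} ⊆ prime attributes and every other non-superkey FD also has a prime right side, the schema is in 3NF.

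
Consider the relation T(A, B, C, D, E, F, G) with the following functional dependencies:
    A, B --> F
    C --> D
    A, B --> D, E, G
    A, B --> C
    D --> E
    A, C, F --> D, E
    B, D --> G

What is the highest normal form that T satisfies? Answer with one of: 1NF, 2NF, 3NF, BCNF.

2NF

Candidate key: {A, B}. Prime attributes: {A, B}.
For C --> D we have {C}⁺ = {C, D, E}; {C} is not a superkey, so BCNF fails.
C --> D has non-prime {D} on the right and a non-superkey on the left, so 3NF fails.
No non-prime attribute depends on a proper subset of any candidate key, so 2NF holds.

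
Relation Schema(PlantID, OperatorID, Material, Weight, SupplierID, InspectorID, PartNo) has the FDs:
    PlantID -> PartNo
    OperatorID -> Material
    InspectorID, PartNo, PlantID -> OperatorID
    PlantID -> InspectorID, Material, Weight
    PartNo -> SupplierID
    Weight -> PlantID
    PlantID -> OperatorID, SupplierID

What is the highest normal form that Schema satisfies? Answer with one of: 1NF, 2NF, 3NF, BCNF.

2NF

Candidate keys: {PlantID}, {Weight}. Prime attributes: {PlantID, Weight}.
OperatorID -> Material: {OperatorID}⁺ = {Material, OperatorID}, which is not all of the attributes, so the left side is not a superkey — BCNF is violated.
OperatorID -> Material determines the non-prime attribute {Material} from a non-superkey — 3NF is violated.
Every candidate key is a single attribute, so no partial dependency is possible; 2NF holds.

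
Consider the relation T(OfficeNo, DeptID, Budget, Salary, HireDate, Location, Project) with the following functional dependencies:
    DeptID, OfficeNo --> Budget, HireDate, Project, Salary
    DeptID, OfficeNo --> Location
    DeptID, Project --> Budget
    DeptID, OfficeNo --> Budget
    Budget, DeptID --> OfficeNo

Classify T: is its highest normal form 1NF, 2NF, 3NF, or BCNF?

Candidate keys: {Budget, DeptID}, {DeptID, OfficeNo}, {DeptID, Project}. Prime attributes: {Budget, DeptID, OfficeNo, Project}.
Every FD has a superkey on the left, so the relation is in BCNF.

BCNF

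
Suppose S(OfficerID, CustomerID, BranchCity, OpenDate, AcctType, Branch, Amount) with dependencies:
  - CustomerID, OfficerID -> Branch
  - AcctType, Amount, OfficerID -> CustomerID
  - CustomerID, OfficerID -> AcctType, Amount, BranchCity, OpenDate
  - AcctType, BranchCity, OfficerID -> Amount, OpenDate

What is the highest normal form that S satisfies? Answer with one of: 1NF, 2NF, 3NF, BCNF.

Candidate keys: {AcctType, Amount, OfficerID}, {AcctType, BranchCity, OfficerID}, {CustomerID, OfficerID}. Prime attributes: {AcctType, Amount, BranchCity, CustomerID, OfficerID}.
Each dependency's left side is a superkey — BCNF holds.

BCNF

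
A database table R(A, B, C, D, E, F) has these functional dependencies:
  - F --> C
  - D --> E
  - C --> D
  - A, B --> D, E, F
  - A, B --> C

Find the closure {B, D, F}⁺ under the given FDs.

Start with {B, D, F}.
F --> C applies; add {C} → now {B, C, D, F}.
D --> E applies; add {E} → now {B, C, D, E, F}.
No further FD applies.

{B, C, D, E, F}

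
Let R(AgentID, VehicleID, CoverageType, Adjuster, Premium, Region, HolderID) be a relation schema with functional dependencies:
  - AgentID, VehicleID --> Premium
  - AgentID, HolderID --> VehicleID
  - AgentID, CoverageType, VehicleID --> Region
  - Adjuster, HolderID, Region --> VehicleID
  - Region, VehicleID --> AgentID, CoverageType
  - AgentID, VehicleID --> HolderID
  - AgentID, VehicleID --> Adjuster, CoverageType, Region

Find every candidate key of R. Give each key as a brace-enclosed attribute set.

Closure of {AgentID, HolderID} is {Adjuster, AgentID, CoverageType, HolderID, Premium, Region, VehicleID}, the whole schema; {AgentID, HolderID} is a candidate key.
Closure of {AgentID, VehicleID} is {Adjuster, AgentID, CoverageType, HolderID, Premium, Region, VehicleID}, the whole schema; {AgentID, VehicleID} is a candidate key.
Closure of {Region, VehicleID} is {Adjuster, AgentID, CoverageType, HolderID, Premium, Region, VehicleID}, the whole schema; {Region, VehicleID} is a candidate key.
Closure of {Adjuster, HolderID, Region} is {Adjuster, AgentID, CoverageType, HolderID, Premium, Region, VehicleID}, the whole schema; {Adjuster, HolderID, Region} is a candidate key.
No proper subset of any of these is a key, and no other minimal superkey exists.

{Adjuster, HolderID, Region}, {AgentID, HolderID}, {AgentID, VehicleID}, {Region, VehicleID}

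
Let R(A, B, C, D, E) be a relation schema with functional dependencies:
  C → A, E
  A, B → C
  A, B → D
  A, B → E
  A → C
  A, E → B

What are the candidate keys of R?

{A}⁺ = {A, B, C, D, E}, which is every attribute, so {A} is a candidate key.
{C}⁺ = {A, B, C, D, E}, which is every attribute, so {C} is a candidate key.
No proper subset of any of these is a key, and no other minimal superkey exists.

{A}, {C}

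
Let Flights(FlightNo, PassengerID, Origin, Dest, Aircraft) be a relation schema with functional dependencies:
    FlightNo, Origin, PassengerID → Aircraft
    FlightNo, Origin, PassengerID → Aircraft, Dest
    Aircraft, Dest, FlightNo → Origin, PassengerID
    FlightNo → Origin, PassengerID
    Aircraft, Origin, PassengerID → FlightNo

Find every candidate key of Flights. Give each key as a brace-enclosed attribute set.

Closure of {FlightNo} is {Aircraft, Dest, FlightNo, Origin, PassengerID}, the whole schema; {FlightNo} is a candidate key.
Closure of {Aircraft, Origin, PassengerID} is {Aircraft, Dest, FlightNo, Origin, PassengerID}, the whole schema; {Aircraft, Origin, PassengerID} is a candidate key.
No proper subset of any of these is a key, and no other minimal superkey exists.

{Aircraft, Origin, PassengerID}, {FlightNo}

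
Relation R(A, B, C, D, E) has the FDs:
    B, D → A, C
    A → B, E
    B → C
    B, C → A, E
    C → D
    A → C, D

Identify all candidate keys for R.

{A}, {B}

{A}⁺ = {A, B, C, D, E}, which is every attribute, so {A} is a candidate key.
{B}⁺ = {A, B, C, D, E}, which is every attribute, so {B} is a candidate key.
No proper subset of any of these is a key, and no other minimal superkey exists.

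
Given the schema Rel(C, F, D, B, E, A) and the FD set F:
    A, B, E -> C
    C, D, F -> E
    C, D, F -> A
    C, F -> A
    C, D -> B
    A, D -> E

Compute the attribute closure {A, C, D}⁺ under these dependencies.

Start with {A, C, D}.
C, D -> B applies; add {B} → now {A, B, C, D}.
A, D -> E applies; add {E} → now {A, B, C, D, E}.
No further FD applies.

{A, B, C, D, E}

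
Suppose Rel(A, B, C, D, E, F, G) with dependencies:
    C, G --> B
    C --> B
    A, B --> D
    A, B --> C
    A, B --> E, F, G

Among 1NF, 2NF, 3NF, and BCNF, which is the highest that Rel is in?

Candidate keys: {A, B}, {A, C}. Prime attributes: {A, B, C}.
For C, G --> B we have {C, G}⁺ = {B, C, G}; {C, G} is not a superkey, so BCNF fails.
But every attribute on its right side ({B}) is prime, and the same holds for every other non-superkey FD, so 3NF still holds.

3NF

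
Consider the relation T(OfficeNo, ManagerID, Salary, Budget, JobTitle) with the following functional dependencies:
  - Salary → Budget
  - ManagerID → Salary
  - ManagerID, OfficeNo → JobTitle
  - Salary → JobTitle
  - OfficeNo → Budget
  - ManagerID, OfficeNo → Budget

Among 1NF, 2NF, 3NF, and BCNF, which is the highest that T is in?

Candidate key: {ManagerID, OfficeNo}. Prime attributes: {ManagerID, OfficeNo}.
Salary → Budget: {Salary}⁺ = {Budget, JobTitle, Salary}, which is not all of the attributes, so the left side is not a superkey — BCNF is violated.
Because {Budget} is non-prime and the left side of Salary → Budget is not a superkey, the relation is not in 3NF.
The proper key subset {ManagerID} of {ManagerID, OfficeNo} determines non-prime {Budget, JobTitle, Salary}, so the relation is not even in 2NF.

1NF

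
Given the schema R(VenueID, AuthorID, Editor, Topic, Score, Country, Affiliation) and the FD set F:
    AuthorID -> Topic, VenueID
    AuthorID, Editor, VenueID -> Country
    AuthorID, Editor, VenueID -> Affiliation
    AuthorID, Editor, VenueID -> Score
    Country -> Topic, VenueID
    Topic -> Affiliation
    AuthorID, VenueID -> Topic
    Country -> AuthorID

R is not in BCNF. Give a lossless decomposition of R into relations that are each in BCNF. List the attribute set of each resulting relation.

Candidate keys of the original relation: {AuthorID, Editor}, {Country, Editor}.
Within {Affiliation, AuthorID, Country, Editor, Score, Topic, VenueID}: {AuthorID}⁺ ∩ {Affiliation, AuthorID, Country, Editor, Score, Topic, VenueID} = {Affiliation, AuthorID, Topic, VenueID}, not the whole set, so AuthorID -> Affiliation, Topic, VenueID violates BCNF; decompose into {Affiliation, AuthorID, Topic, VenueID} and {AuthorID, Country, Editor, Score}.
Within {Affiliation, AuthorID, Topic, VenueID}: {Topic}⁺ ∩ {Affiliation, AuthorID, Topic, VenueID} = {Affiliation, Topic}, not the whole set, so Topic -> Affiliation violates BCNF; decompose into {Affiliation, Topic} and {AuthorID, Topic, VenueID}.
{Affiliation, Topic}: every determinant is a superkey — BCNF.
{AuthorID, Topic, VenueID}: every determinant is a superkey — BCNF.
Within {AuthorID, Country, Editor, Score}: {Country}⁺ ∩ {AuthorID, Country, Editor, Score} = {AuthorID, Country}, not the whole set, so Country -> AuthorID violates BCNF; decompose into {AuthorID, Country} and {Country, Editor, Score}.
{AuthorID, Country}: every determinant is a superkey — BCNF.
{Country, Editor, Score}: every determinant is a superkey — BCNF.

{Affiliation, Topic}; {AuthorID, Country}; {AuthorID, Topic, VenueID}; {Country, Editor, Score}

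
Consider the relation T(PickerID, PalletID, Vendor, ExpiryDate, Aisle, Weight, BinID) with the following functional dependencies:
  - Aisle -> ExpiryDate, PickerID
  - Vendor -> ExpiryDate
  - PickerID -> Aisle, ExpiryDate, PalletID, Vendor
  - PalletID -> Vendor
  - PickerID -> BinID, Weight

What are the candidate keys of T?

{Aisle}, {PickerID}

Closure of {Aisle} is {Aisle, BinID, ExpiryDate, PalletID, PickerID, Vendor, Weight}, the whole schema; {Aisle} is a candidate key.
Closure of {PickerID} is {Aisle, BinID, ExpiryDate, PalletID, PickerID, Vendor, Weight}, the whole schema; {PickerID} is a candidate key.
These are minimal and exhaustive — every other superkey contains one of them.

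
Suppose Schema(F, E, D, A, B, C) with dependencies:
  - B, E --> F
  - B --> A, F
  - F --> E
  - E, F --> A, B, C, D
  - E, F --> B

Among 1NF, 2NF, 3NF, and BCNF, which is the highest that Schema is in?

BCNF

Candidate keys: {B}, {F}. Prime attributes: {B, F}.
The left-hand side of every FD is a superkey, so BCNF is satisfied.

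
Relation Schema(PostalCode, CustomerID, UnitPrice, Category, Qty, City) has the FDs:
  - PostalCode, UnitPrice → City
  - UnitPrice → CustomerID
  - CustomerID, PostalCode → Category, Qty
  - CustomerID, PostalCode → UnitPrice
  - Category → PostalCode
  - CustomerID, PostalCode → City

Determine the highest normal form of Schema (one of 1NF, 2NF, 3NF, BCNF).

Candidate keys: {Category, CustomerID}, {Category, UnitPrice}, {CustomerID, PostalCode}, {PostalCode, UnitPrice}. Prime attributes: {Category, CustomerID, PostalCode, UnitPrice}.
UnitPrice → CustomerID breaks BCNF: {UnitPrice}⁺ = {CustomerID, UnitPrice}, so {UnitPrice} is not a superkey.
But every attribute on its right side ({CustomerID}) is prime, and the same holds for every other non-superkey FD, so 3NF still holds.

3NF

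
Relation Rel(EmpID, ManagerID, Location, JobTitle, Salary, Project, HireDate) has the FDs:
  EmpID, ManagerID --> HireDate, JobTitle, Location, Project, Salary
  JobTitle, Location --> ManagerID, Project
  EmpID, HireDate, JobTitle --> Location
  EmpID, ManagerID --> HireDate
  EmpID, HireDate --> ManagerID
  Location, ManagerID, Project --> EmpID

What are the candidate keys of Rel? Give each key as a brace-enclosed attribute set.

{EmpID, HireDate}⁺ = {EmpID, HireDate, JobTitle, Location, ManagerID, Project, Salary} — all of the relation — so {EmpID, HireDate} is a candidate key.
{EmpID, ManagerID}⁺ = {EmpID, HireDate, JobTitle, Location, ManagerID, Project, Salary} — all of the relation — so {EmpID, ManagerID} is a candidate key.
{JobTitle, Location}⁺ = {EmpID, HireDate, JobTitle, Location, ManagerID, Project, Salary} — all of the relation — so {JobTitle, Location} is a candidate key.
{Location, ManagerID, Project}⁺ = {EmpID, HireDate, JobTitle, Location, ManagerID, Project, Salary} — all of the relation — so {Location, ManagerID, Project} is a candidate key.
These are minimal and exhaustive — every other superkey contains one of them.

{EmpID, HireDate}, {EmpID, ManagerID}, {JobTitle, Location}, {Location, ManagerID, Project}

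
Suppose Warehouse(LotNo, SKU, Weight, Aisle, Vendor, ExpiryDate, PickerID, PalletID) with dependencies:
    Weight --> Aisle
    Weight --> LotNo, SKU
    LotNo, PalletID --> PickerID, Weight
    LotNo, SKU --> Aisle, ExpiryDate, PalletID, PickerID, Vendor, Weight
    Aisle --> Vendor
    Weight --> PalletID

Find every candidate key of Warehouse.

{LotNo, PalletID}, {LotNo, SKU}, {Weight}

{Weight}⁺ = {Aisle, ExpiryDate, LotNo, PalletID, PickerID, SKU, Vendor, Weight}, which is every attribute, so {Weight} is a candidate key.
{LotNo, PalletID}⁺ = {Aisle, ExpiryDate, LotNo, PalletID, PickerID, SKU, Vendor, Weight}, which is every attribute, so {LotNo, PalletID} is a candidate key.
{LotNo, SKU}⁺ = {Aisle, ExpiryDate, LotNo, PalletID, PickerID, SKU, Vendor, Weight}, which is every attribute, so {LotNo, SKU} is a candidate key.
No proper subset of any of these is a key, and no other minimal superkey exists.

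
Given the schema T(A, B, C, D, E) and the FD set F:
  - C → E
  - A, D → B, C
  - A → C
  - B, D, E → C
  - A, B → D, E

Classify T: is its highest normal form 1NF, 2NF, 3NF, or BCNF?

Candidate keys: {A, B}, {A, D}. Prime attributes: {A, B, D}.
C → E: {C}⁺ = {C, E}, which is not all of the attributes, so the left side is not a superkey — BCNF is violated.
Because {E} is non-prime and the left side of C → E is not a superkey, the relation is not in 3NF.
The proper key subset {A} of {A, B} determines non-prime {C, E}, so the relation is not even in 2NF.

1NF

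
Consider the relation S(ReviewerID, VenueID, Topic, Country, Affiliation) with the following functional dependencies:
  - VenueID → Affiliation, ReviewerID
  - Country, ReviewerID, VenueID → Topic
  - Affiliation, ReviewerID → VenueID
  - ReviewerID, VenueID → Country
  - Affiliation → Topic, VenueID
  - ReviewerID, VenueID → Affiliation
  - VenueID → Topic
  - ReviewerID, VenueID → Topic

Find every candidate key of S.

{Affiliation}⁺ = {Affiliation, Country, ReviewerID, Topic, VenueID}, which is every attribute, so {Affiliation} is a candidate key.
{VenueID}⁺ = {Affiliation, Country, ReviewerID, Topic, VenueID}, which is every attribute, so {VenueID} is a candidate key.
These are minimal and exhaustive — every other superkey contains one of them.

{Affiliation}, {VenueID}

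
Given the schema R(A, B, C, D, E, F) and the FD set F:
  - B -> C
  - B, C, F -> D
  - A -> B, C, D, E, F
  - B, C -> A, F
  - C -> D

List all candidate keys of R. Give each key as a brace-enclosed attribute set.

{A}, {B}

{A}⁺ = {A, B, C, D, E, F}, which is every attribute, so {A} is a candidate key.
{B}⁺ = {A, B, C, D, E, F}, which is every attribute, so {B} is a candidate key.
These are minimal and exhaustive — every other superkey contains one of them.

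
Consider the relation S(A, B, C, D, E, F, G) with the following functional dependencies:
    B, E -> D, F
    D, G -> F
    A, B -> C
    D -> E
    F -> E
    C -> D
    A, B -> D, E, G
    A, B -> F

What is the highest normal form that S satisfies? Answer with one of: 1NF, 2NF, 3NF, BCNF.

2NF

Candidate key: {A, B}. Prime attributes: {A, B}.
For B, E -> D, F we have {B, E}⁺ = {B, D, E, F}; {B, E} is not a superkey, so BCNF fails.
B, E -> D, F has non-prime {D, F} on the right and a non-superkey on the left, so 3NF fails.
Checking every proper subset of each key, none determines a non-prime attribute — 2NF is satisfied.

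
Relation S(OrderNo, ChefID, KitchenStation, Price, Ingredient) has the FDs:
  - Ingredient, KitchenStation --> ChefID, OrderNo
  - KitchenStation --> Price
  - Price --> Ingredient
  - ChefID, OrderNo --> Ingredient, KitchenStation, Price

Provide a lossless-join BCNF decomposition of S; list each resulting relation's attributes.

{ChefID, KitchenStation, OrderNo, Price}; {Ingredient, Price}

Candidate keys of the original relation: {ChefID, OrderNo}, {KitchenStation}.
Within {ChefID, Ingredient, KitchenStation, OrderNo, Price}: {Price}⁺ ∩ {ChefID, Ingredient, KitchenStation, OrderNo, Price} = {Ingredient, Price}, not the whole set, so Price --> Ingredient violates BCNF; decompose into {Ingredient, Price} and {ChefID, KitchenStation, OrderNo, Price}.
{Ingredient, Price}: every determinant is a superkey — BCNF.
{ChefID, KitchenStation, OrderNo, Price}: every determinant is a superkey — BCNF.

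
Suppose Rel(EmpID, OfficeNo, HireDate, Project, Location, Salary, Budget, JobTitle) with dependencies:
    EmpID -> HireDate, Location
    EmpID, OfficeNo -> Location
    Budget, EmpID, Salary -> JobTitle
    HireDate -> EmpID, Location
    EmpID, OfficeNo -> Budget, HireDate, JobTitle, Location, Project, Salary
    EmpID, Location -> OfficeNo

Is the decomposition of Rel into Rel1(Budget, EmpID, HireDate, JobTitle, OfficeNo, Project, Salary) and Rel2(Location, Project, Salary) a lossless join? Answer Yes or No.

Rel1 ∩ Rel2 = {Project, Salary}; its closure under F is {Project, Salary}.
Rel1 ⊄ {Project, Salary} and Rel2 ⊄ {Project, Salary}, so the split is lossy.

No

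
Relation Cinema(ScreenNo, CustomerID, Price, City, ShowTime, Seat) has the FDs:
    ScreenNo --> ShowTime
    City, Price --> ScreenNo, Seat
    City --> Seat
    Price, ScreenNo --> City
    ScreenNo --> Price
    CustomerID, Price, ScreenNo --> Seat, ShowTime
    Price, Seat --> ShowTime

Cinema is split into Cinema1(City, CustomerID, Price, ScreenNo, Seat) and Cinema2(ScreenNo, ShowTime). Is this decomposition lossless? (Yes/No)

Yes

Common attributes: {ScreenNo}; their closure is {City, Price, ScreenNo, Seat, ShowTime}.
This includes all of Cinema2, so the common attributes are a superkey of Cinema2 — the join is lossless.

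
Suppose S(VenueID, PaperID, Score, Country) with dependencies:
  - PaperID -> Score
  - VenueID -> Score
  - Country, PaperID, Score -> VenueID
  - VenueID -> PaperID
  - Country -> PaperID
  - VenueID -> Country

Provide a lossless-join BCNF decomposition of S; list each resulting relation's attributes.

Candidate keys of the original relation: {Country}, {VenueID}.
Within {Country, PaperID, Score, VenueID}: {PaperID}⁺ ∩ {Country, PaperID, Score, VenueID} = {PaperID, Score}, not the whole set, so PaperID -> Score violates BCNF; decompose into {PaperID, Score} and {Country, PaperID, VenueID}.
{PaperID, Score} has no BCNF violation.
{Country, PaperID, VenueID} has no BCNF violation.

{Country, PaperID, VenueID}; {PaperID, Score}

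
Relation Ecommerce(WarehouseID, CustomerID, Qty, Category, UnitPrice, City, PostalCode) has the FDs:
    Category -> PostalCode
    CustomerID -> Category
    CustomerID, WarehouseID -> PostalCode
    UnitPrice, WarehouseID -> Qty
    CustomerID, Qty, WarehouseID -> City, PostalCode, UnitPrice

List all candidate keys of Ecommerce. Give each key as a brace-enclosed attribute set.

{CustomerID, Qty, WarehouseID}, {CustomerID, UnitPrice, WarehouseID}

{CustomerID, WarehouseID} never appear on the right of any FD, so every key must include all of them.
{CustomerID, Qty, WarehouseID} is a candidate key since {CustomerID, Qty, WarehouseID}⁺ = {Category, City, CustomerID, PostalCode, Qty, UnitPrice, WarehouseID} covers every attribute.
{CustomerID, UnitPrice, WarehouseID} is a candidate key since {CustomerID, UnitPrice, WarehouseID}⁺ = {Category, City, CustomerID, PostalCode, Qty, UnitPrice, WarehouseID} covers every attribute.
Any other superkey properly contains one of these, so there are no further candidate keys.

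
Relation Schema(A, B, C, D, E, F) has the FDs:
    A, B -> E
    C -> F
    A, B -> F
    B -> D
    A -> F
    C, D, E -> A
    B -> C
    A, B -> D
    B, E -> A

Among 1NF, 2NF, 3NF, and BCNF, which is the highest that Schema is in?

1NF

Candidate keys: {A, B}, {B, E}. Prime attributes: {A, B, E}.
C -> F breaks BCNF: {C}⁺ = {C, F}, so {C} is not a superkey.
C -> F has non-prime {F} on the right and a non-superkey on the left, so 3NF fails.
Since {A} ⊂ {A, B} and {A}⁺ ⊇ {F} with {F} non-prime, there is a partial dependency; 2NF fails.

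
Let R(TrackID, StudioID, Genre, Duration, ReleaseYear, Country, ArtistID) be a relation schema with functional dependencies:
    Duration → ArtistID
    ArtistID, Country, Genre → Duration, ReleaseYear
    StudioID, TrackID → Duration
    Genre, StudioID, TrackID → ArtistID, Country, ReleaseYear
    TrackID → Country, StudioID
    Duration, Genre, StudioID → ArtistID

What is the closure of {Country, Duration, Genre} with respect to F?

{ArtistID, Country, Duration, Genre, ReleaseYear}

Start with {Country, Duration, Genre}.
Duration → ArtistID applies; add {ArtistID} → now {ArtistID, Country, Duration, Genre}.
ArtistID, Country, Genre → Duration, ReleaseYear applies; add {ReleaseYear} → now {ArtistID, Country, Duration, Genre, ReleaseYear}.
No further FD applies.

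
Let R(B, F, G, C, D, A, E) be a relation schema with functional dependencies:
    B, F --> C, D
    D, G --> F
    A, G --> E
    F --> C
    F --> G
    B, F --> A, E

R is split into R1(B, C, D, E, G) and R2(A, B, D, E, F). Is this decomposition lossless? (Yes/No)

No

The shared attributes are {B, D, E} and {B, D, E}⁺ = {B, D, E}.
R1 ⊄ {B, D, E} and R2 ⊄ {B, D, E}, so the split is lossy.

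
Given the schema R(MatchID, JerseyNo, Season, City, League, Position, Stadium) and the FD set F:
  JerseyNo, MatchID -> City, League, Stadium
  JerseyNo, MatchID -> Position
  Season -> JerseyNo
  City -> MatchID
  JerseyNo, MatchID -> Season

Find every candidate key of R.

{City, JerseyNo} is a candidate key since {City, JerseyNo}⁺ = {City, JerseyNo, League, MatchID, Position, Season, Stadium} covers every attribute.
{City, Season} is a candidate key since {City, Season}⁺ = {City, JerseyNo, League, MatchID, Position, Season, Stadium} covers every attribute.
{JerseyNo, MatchID} is a candidate key since {JerseyNo, MatchID}⁺ = {City, JerseyNo, League, MatchID, Position, Season, Stadium} covers every attribute.
{MatchID, Season} is a candidate key since {MatchID, Season}⁺ = {City, JerseyNo, League, MatchID, Position, Season, Stadium} covers every attribute.
No proper subset of any of these is a key, and no other minimal superkey exists.

{City, JerseyNo}, {City, Season}, {JerseyNo, MatchID}, {MatchID, Season}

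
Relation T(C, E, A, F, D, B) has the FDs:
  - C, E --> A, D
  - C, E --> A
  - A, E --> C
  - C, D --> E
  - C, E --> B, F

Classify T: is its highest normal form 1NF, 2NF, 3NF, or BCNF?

BCNF

Candidate keys: {A, E}, {C, D}, {C, E}. Prime attributes: {A, C, D, E}.
The left-hand side of every FD is a superkey, so BCNF is satisfied.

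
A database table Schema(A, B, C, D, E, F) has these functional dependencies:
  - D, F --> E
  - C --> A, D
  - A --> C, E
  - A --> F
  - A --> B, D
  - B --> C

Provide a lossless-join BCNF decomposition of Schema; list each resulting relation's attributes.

Candidate keys of the original relation: {A}, {B}, {C}.
{A, B, C, D, E, F}: {D, F} determines {D, E, F} here but is not a superkey — split on D, F --> E, giving {D, E, F} and {A, B, C, D, F}.
{D, E, F} is in BCNF.
{A, B, C, D, F} is in BCNF.

{A, B, C, D, F}; {D, E, F}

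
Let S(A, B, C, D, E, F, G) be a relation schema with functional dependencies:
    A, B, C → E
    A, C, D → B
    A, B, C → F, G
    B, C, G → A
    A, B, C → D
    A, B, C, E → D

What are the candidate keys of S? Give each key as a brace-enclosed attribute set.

{A, B, C}, {A, C, D}, {B, C, G}

No FD produces {C}, so it must be in every candidate key.
{A, B, C} is a candidate key since {A, B, C}⁺ = {A, B, C, D, E, F, G} covers every attribute.
{A, C, D} is a candidate key since {A, C, D}⁺ = {A, B, C, D, E, F, G} covers every attribute.
{B, C, G} is a candidate key since {B, C, G}⁺ = {A, B, C, D, E, F, G} covers every attribute.
These are minimal and exhaustive — every other superkey contains one of them.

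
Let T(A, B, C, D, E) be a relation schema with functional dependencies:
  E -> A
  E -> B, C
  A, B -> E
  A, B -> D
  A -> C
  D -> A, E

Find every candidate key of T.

{D}⁺ = {A, B, C, D, E}, which is every attribute, so {D} is a candidate key.
{E}⁺ = {A, B, C, D, E}, which is every attribute, so {E} is a candidate key.
{A, B}⁺ = {A, B, C, D, E}, which is every attribute, so {A, B} is a candidate key.
Any other superkey properly contains one of these, so there are no further candidate keys.

{A, B}, {D}, {E}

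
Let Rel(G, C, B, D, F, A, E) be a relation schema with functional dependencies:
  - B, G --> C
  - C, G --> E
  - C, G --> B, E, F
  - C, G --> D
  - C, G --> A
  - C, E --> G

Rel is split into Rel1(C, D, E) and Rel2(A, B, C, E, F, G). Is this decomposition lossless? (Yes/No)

Common attributes: {C, E}; their closure is {A, B, C, D, E, F, G}.
Rel1 is contained in that closure, so Rel1 ∩ Rel2 --> Rel1 holds and the join is lossless.

Yes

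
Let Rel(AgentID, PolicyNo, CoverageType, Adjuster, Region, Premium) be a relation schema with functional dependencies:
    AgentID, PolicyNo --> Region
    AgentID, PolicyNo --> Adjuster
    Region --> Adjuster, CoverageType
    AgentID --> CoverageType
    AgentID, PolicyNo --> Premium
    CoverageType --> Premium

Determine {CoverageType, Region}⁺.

Start with {CoverageType, Region}.
Region --> Adjuster, CoverageType applies; add {Adjuster} → now {Adjuster, CoverageType, Region}.
CoverageType --> Premium applies; add {Premium} → now {Adjuster, CoverageType, Premium, Region}.
No further FD applies.

{Adjuster, CoverageType, Premium, Region}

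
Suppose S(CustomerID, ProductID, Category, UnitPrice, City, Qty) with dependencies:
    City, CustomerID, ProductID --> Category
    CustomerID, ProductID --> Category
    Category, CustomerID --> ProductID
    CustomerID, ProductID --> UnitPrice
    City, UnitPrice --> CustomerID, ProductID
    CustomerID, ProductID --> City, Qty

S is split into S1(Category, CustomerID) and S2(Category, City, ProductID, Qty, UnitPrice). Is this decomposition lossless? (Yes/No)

S1 ∩ S2 = {Category}; its closure under F is {Category}.
S1 ⊄ {Category} and S2 ⊄ {Category}, so the split is lossy.

No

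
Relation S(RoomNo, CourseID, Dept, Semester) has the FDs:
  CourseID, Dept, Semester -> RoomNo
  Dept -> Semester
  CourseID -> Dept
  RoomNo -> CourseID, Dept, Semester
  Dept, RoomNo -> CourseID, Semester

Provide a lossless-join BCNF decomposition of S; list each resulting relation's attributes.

{CourseID, Dept, RoomNo}; {Dept, Semester}

Candidate keys of the original relation: {CourseID}, {RoomNo}.
Within {CourseID, Dept, RoomNo, Semester}: {Dept}⁺ ∩ {CourseID, Dept, RoomNo, Semester} = {Dept, Semester}, not the whole set, so Dept -> Semester violates BCNF; decompose into {Dept, Semester} and {CourseID, Dept, RoomNo}.
{Dept, Semester} is in BCNF.
{CourseID, Dept, RoomNo} is in BCNF.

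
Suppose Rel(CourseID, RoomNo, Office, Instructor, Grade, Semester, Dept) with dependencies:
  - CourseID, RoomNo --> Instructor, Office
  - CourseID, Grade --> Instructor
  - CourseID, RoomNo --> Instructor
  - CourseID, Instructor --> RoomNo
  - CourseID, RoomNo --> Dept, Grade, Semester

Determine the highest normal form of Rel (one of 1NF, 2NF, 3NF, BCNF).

BCNF

Candidate keys: {CourseID, Grade}, {CourseID, Instructor}, {CourseID, RoomNo}. Prime attributes: {CourseID, Grade, Instructor, RoomNo}.
The left-hand side of every FD is a superkey, so BCNF is satisfied.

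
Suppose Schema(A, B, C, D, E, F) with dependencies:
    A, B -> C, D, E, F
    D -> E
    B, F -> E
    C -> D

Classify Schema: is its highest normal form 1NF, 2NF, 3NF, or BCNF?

Candidate key: {A, B}. Prime attributes: {A, B}.
For D -> E we have {D}⁺ = {D, E}; {D} is not a superkey, so BCNF fails.
Because {E} is non-prime and the left side of D -> E is not a superkey, the relation is not in 3NF.
No proper subset of a key has a non-prime attribute in its closure, so there is no partial dependency; 2NF holds.

2NF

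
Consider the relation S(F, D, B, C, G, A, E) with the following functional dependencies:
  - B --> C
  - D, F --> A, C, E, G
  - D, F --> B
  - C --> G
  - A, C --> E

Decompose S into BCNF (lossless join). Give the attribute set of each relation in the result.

Candidate key of the original relation: {D, F}.
Within {A, B, C, D, E, F, G}: {B}⁺ ∩ {A, B, C, D, E, F, G} = {B, C, G}, not the whole set, so B --> C, G violates BCNF; decompose into {B, C, G} and {A, B, D, E, F}.
Within {B, C, G}: {C}⁺ ∩ {B, C, G} = {C, G}, not the whole set, so C --> G violates BCNF; decompose into {C, G} and {B, C}.
{C, G}: every determinant is a superkey — BCNF.
{B, C}: every determinant is a superkey — BCNF.
Within {A, B, D, E, F}: {A, B}⁺ ∩ {A, B, D, E, F} = {A, B, E}, not the whole set, so A, B --> E violates BCNF; decompose into {A, B, E} and {A, B, D, F}.
{A, B, E}: every determinant is a superkey — BCNF.
{A, B, D, F}: every determinant is a superkey — BCNF.

{A, B, D, F}; {A, B, E}; {B, C}; {C, G}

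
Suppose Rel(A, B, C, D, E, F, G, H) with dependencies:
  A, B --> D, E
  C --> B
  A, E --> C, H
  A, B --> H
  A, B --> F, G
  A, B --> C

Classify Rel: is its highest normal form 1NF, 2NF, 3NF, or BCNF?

Candidate keys: {A, B}, {A, C}, {A, E}. Prime attributes: {A, B, C, E}.
For C --> B we have {C}⁺ = {B, C}; {C} is not a superkey, so BCNF fails.
But every attribute on its right side ({B}) is prime, and the same holds for every other non-superkey FD, so 3NF still holds.

3NF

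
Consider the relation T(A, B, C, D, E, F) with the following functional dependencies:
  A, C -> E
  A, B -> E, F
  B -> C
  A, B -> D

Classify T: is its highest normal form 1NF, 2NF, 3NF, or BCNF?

Candidate key: {A, B}. Prime attributes: {A, B}.
A, C -> E breaks BCNF: {A, C}⁺ = {A, C, E}, so {A, C} is not a superkey.
Because {E} is non-prime and the left side of A, C -> E is not a superkey, the relation is not in 3NF.
{B} is a proper subset of the key {A, B}, and {B}⁺ contains the non-prime attribute {C} — a partial dependency, so 2NF is violated.

1NF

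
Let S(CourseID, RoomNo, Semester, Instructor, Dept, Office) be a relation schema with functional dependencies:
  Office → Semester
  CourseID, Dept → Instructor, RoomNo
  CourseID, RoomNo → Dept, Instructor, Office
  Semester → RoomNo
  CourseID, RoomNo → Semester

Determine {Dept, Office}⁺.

Start with {Dept, Office}.
Office → Semester applies; add {Semester} → now {Dept, Office, Semester}.
Semester → RoomNo applies; add {RoomNo} → now {Dept, Office, RoomNo, Semester}.
No further FD applies.

{Dept, Office, RoomNo, Semester}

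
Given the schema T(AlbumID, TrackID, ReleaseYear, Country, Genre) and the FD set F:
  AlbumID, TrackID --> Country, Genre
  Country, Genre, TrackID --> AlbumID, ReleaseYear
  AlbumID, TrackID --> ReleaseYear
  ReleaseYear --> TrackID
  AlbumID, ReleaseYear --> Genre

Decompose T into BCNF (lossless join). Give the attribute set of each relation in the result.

{AlbumID, Country, Genre, ReleaseYear}; {ReleaseYear, TrackID}

Candidate keys of the original relation: {AlbumID, ReleaseYear}, {AlbumID, TrackID}, {Country, Genre, ReleaseYear}, {Country, Genre, TrackID}.
Within {AlbumID, Country, Genre, ReleaseYear, TrackID}: {ReleaseYear}⁺ ∩ {AlbumID, Country, Genre, ReleaseYear, TrackID} = {ReleaseYear, TrackID}, not the whole set, so ReleaseYear --> TrackID violates BCNF; decompose into {ReleaseYear, TrackID} and {AlbumID, Country, Genre, ReleaseYear}.
{ReleaseYear, TrackID}: every determinant is a superkey — BCNF.
{AlbumID, Country, Genre, ReleaseYear}: every determinant is a superkey — BCNF.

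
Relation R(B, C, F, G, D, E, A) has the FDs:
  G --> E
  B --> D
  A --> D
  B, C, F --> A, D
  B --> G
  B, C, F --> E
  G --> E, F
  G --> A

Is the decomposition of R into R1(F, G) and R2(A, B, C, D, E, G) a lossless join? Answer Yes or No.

The shared attributes are {G} and {G}⁺ = {A, D, E, F, G}.
R1 is contained in that closure, so R1 ∩ R2 --> R1 holds and the join is lossless.

Yes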